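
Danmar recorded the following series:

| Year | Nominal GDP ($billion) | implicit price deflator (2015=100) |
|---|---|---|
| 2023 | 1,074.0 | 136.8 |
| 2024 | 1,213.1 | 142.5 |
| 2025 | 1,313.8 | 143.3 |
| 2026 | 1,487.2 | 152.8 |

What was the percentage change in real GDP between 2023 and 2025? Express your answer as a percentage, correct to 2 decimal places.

16.78%

Real GDP 2023 = 1074.0/1.368 = 785.09.
Real GDP 2025 = 1313.8/1.433 = 916.82.
Change = 916.82/785.09 − 1 = 0.1678.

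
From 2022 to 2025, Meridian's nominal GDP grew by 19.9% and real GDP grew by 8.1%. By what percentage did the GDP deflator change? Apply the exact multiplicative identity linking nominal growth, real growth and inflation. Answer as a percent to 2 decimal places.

10.92%

(1 + g_nom) = (1 + g_real)(1 + π), so π = 1.1990 / 1.0810 − 1 = 0.10916.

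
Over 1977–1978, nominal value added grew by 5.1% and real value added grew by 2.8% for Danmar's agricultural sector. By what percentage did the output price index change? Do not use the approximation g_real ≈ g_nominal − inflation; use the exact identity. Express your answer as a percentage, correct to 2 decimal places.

(1 + g_nom) = (1 + g_real)(1 + π), so π = 1.0510 / 1.0280 − 1 = 0.02237.

2.24%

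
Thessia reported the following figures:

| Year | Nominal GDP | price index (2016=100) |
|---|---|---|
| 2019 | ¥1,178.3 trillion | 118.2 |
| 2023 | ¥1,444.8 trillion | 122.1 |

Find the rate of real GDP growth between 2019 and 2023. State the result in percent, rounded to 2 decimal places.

18.70%

Real GDP 2019 = 1178.3 / 1.182 = 996.87.
Real GDP 2023 = 1444.8 / 1.221 = 1183.29.
Real growth = 1183.29 / 996.87 − 1 = 0.1870.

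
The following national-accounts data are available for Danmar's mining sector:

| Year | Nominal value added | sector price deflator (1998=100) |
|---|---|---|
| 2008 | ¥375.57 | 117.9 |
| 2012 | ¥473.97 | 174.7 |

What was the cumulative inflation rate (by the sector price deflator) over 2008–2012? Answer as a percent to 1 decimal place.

Price-level change = 174.7 / 117.9 − 1 = 0.4818.

48.2%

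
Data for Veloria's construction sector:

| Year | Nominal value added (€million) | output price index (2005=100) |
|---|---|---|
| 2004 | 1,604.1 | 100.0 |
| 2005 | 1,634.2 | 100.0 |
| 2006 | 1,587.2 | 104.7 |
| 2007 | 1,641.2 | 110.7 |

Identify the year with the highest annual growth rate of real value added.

2005

2005: real = 1634.2/1.000 = 1634.20; growth vs 2004 (1604.10) = 1.88%.
2006: real = 1587.2/1.047 = 1515.95; growth vs 2005 (1634.20) = -7.24%.
2007: real = 1641.2/1.107 = 1482.57; growth vs 2006 (1515.95) = -2.20%.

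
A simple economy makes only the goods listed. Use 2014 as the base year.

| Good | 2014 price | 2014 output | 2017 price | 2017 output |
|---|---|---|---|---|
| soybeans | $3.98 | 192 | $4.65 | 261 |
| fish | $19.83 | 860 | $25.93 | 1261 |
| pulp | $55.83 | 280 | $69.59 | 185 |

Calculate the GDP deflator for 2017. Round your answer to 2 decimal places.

Nominal GDP 2017 = 4.65·261 + 25.93·1261 + 69.59·185 = 46785.53.
Real GDP 2017 (at 2014 prices) = 3.98·261 + 19.83·1261 + 55.83·185 = 36372.96.
Deflator = Nominal/Real × 100 = 46785.53/36372.96 × 100 = 128.627.

128.63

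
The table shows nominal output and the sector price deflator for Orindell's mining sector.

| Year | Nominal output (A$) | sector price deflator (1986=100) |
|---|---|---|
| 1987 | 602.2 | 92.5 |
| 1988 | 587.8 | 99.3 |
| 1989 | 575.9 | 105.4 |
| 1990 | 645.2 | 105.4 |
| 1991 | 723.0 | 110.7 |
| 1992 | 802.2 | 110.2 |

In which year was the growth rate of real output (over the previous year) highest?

1988: real = 587.8/0.993 = 591.94; growth vs 1987 (651.03) = -9.08%.
1989: real = 575.9/1.054 = 546.39; growth vs 1988 (591.94) = -7.70%.
1990: real = 645.2/1.054 = 612.14; growth vs 1989 (546.39) = 12.03%.
1991: real = 723.0/1.107 = 653.12; growth vs 1990 (612.14) = 6.69%.
1992: real = 802.2/1.102 = 727.95; growth vs 1991 (653.12) = 11.46%.

1990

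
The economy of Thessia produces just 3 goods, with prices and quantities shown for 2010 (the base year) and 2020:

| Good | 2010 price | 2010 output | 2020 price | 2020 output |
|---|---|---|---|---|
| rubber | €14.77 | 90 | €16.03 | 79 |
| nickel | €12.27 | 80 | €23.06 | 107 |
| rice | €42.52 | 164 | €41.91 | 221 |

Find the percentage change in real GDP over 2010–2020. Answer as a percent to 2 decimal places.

27.92%

Real GDP 2010 = Nominal GDP 2010 = 14.77·90 + 12.27·80 + 42.52·164 = 9284.18.
Real GDP 2020 (at 2010 prices) = 14.77·79 + 12.27·107 + 42.52·221 = 11876.64.
Real growth = 11876.64/9284.18 − 1 = 0.2792.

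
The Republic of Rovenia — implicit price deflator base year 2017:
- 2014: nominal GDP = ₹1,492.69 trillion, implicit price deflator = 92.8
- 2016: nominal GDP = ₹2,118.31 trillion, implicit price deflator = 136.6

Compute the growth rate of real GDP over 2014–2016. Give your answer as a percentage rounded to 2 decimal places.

Deflate each year: 2014 → 1492.69/0.928 = 1608.50; 2016 → 2118.31/1.366 = 1550.74.
So real GDP changed by 1550.74/1608.50 − 1 = -0.0359, i.e. -3.59%.

-3.59%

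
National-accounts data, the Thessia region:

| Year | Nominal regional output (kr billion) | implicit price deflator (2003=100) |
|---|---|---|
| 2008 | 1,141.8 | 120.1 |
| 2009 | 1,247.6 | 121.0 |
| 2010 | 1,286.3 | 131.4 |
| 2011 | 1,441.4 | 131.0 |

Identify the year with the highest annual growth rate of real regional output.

2011

2009: real = 1247.6/1.210 = 1031.07; growth vs 2008 (950.71) = 8.45%.
2010: real = 1286.3/1.314 = 978.92; growth vs 2009 (1031.07) = -5.06%.
2011: real = 1441.4/1.310 = 1100.31; growth vs 2010 (978.92) = 12.40%.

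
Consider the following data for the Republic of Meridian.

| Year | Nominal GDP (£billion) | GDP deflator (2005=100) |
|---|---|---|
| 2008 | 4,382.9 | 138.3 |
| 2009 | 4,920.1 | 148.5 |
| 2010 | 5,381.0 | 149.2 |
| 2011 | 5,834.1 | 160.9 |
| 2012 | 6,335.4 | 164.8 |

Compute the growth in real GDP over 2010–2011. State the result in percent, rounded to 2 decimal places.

Real GDP 2010 = 5381.0/1.492 = 3606.57.
Real GDP 2011 = 5834.1/1.609 = 3625.92.
Change = 3625.92/3606.57 − 1 = 0.0054.

0.54%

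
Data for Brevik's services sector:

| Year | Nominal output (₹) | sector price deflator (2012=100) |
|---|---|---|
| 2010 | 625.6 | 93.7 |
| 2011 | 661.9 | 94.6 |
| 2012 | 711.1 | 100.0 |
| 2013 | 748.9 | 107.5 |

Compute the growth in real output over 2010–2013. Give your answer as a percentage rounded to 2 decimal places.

Real output 2010 = 625.6/0.937 = 667.66.
Real output 2013 = 748.9/1.075 = 696.65.
Change = 696.65/667.66 − 1 = 0.0434.

4.34%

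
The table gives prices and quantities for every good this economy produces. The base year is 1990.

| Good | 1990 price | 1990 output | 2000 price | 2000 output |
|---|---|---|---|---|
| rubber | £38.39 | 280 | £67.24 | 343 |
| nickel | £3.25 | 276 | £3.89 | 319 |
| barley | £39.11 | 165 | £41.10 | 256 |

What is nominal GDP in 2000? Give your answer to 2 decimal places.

£34825.83

Nominal GDP 2000 = Σ (p_2000 × q_2000) = 67.24·343 + 3.89·319 + 41.10·256 = 34825.83.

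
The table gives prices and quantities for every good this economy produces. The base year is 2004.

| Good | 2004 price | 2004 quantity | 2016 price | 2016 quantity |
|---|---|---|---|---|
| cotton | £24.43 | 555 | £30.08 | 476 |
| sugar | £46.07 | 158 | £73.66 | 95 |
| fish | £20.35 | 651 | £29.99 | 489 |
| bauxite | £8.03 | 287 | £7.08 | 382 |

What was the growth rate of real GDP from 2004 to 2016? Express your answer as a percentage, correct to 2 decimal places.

-20.24%

Real GDP 2004 = Nominal GDP 2004 = 24.43·555 + 46.07·158 + 20.35·651 + 8.03·287 = 36390.17.
Real GDP 2016 (at 2004 prices) = 24.43·476 + 46.07·95 + 20.35·489 + 8.03·382 = 29023.94.
Real growth = 29023.94/36390.17 − 1 = -0.2024.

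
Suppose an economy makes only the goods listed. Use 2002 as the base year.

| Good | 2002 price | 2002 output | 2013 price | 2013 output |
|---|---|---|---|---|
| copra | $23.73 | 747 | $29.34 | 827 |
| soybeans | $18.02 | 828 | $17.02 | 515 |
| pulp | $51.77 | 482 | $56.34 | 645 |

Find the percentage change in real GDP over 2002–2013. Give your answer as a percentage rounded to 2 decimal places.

8.15%

Real GDP 2002 = Nominal GDP 2002 = 23.73·747 + 18.02·828 + 51.77·482 = 57600.01.
Real GDP 2013 (at 2002 prices) = 23.73·827 + 18.02·515 + 51.77·645 = 62296.66.
Real growth = 62296.66/57600.01 − 1 = 0.0815.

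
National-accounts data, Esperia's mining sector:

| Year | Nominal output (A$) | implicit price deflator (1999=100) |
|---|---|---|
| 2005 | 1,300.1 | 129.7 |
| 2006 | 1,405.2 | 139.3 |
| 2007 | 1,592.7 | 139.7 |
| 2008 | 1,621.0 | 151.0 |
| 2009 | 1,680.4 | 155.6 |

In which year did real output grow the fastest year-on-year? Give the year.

2006: real = 1405.2/1.393 = 1008.76; growth vs 2005 (1002.39) = 0.64%.
2007: real = 1592.7/1.397 = 1140.09; growth vs 2006 (1008.76) = 13.02%.
2008: real = 1621.0/1.510 = 1073.51; growth vs 2007 (1140.09) = -5.84%.
2009: real = 1680.4/1.556 = 1079.95; growth vs 2008 (1073.51) = 0.60%.

2007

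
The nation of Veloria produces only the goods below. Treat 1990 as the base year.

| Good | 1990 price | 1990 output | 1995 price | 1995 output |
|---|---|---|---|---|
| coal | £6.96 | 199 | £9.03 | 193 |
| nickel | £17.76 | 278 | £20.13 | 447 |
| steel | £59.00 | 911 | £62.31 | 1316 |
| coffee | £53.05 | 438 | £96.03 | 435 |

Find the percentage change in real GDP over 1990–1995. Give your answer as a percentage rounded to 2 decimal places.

Real GDP 1990 = Nominal GDP 1990 = 6.96·199 + 17.76·278 + 59.00·911 + 53.05·438 = 83307.22.
Real GDP 1995 (at 1990 prices) = 6.96·193 + 17.76·447 + 59.00·1316 + 53.05·435 = 110002.75.
Real growth = 110002.75/83307.22 − 1 = 0.3204.

32.04%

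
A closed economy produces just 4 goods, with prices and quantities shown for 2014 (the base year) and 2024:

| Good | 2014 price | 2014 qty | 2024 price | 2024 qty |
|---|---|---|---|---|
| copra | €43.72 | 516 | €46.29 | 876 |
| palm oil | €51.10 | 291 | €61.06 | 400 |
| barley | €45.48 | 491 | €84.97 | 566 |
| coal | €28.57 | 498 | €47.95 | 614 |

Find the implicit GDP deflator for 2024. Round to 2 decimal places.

Nominal GDP 2024 = 46.29·876 + 61.06·400 + 84.97·566 + 47.95·614 = 142508.36.
Real GDP 2024 (at 2014 prices) = 43.72·876 + 51.10·400 + 45.48·566 + 28.57·614 = 102022.38.
Deflator = Nominal/Real × 100 = 142508.36/102022.38 × 100 = 139.683.

139.68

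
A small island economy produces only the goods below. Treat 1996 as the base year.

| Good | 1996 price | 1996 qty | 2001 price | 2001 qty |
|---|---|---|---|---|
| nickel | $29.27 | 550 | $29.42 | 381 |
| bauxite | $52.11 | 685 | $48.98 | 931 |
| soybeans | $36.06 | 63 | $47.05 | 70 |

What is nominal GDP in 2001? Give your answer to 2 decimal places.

Nominal GDP 2001 = Σ (p_2001 × q_2001) = 29.42·381 + 48.98·931 + 47.05·70 = 60102.90.

$60102.90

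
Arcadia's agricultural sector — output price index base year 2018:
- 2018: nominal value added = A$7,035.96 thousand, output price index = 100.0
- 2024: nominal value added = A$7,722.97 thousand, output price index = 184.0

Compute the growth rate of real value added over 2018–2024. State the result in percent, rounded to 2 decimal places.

-40.35%

Deflate each year: 2018 → 7035.96/1.000 = 7035.96; 2024 → 7722.97/1.840 = 4197.27.
So real value added changed by 4197.27/7035.96 − 1 = -0.4035, i.e. -40.35%.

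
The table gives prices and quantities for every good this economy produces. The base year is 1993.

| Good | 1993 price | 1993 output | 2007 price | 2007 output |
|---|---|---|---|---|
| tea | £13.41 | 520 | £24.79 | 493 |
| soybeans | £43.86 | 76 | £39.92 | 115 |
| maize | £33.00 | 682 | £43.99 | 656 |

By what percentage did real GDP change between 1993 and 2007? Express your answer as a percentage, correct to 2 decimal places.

1.49%

Real GDP 1993 = Nominal GDP 1993 = 13.41·520 + 43.86·76 + 33.00·682 = 32812.56.
Real GDP 2007 (at 1993 prices) = 13.41·493 + 43.86·115 + 33.00·656 = 33303.03.
Real growth = 33303.03/32812.56 − 1 = 0.0149.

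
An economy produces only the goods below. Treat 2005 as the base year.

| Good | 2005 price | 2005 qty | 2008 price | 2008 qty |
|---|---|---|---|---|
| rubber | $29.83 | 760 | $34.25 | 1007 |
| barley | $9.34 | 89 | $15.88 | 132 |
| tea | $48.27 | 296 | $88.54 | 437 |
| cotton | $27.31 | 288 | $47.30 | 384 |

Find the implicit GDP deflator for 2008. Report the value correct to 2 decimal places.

148.67

Nominal GDP 2008 = 34.25·1007 + 15.88·132 + 88.54·437 + 47.30·384 = 93441.09.
Real GDP 2008 (at 2005 prices) = 29.83·1007 + 9.34·132 + 48.27·437 + 27.31·384 = 62852.72.
Deflator = Nominal/Real × 100 = 93441.09/62852.72 × 100 = 148.667.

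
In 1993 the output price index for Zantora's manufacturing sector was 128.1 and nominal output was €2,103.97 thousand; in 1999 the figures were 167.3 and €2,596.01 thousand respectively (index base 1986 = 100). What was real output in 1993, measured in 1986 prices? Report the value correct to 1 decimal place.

Real output = Nominal / (output price index/100) = 2103.97 / 1.281 = 1642.44.

€1,642.4 thousand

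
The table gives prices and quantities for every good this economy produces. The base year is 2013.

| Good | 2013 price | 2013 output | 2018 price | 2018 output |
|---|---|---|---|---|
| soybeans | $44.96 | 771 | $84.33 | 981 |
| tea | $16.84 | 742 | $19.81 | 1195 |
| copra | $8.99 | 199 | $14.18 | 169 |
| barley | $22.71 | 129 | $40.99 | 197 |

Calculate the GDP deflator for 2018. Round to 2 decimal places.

166.43

Nominal GDP 2018 = 84.33·981 + 19.81·1195 + 14.18·169 + 40.99·197 = 116872.13.
Real GDP 2018 (at 2013 prices) = 44.96·981 + 16.84·1195 + 8.99·169 + 22.71·197 = 70222.74.
Deflator = Nominal/Real × 100 = 116872.13/70222.74 × 100 = 166.431.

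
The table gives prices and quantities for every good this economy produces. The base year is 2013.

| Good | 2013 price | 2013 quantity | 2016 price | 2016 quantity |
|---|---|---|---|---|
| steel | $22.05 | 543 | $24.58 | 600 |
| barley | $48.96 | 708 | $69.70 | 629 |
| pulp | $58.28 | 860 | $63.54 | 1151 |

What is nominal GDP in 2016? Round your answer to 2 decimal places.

Nominal GDP 2016 = Σ (p_2016 × q_2016) = 24.58·600 + 69.70·629 + 63.54·1151 = 131723.84.

$131723.84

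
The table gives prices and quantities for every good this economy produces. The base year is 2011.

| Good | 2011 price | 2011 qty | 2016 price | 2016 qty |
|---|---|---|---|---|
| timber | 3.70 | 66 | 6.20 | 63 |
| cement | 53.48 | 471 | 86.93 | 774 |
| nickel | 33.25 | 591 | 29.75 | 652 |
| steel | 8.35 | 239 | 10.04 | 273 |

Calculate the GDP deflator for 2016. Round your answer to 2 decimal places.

Nominal GDP 2016 = 6.20·63 + 86.93·774 + 29.75·652 + 10.04·273 = 89812.34.
Real GDP 2016 (at 2011 prices) = 3.70·63 + 53.48·774 + 33.25·652 + 8.35·273 = 65585.17.
Deflator = Nominal/Real × 100 = 89812.34/65585.17 × 100 = 136.940.

136.94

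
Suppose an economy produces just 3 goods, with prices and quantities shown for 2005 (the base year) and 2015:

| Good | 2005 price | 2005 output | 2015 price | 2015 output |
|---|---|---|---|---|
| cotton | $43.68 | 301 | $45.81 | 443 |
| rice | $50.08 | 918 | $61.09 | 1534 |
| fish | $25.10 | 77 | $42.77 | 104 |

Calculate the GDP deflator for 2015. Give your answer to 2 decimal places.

119.91

Nominal GDP 2015 = 45.81·443 + 61.09·1534 + 42.77·104 = 118453.97.
Real GDP 2015 (at 2005 prices) = 43.68·443 + 50.08·1534 + 25.10·104 = 98783.36.
Deflator = Nominal/Real × 100 = 118453.97/98783.36 × 100 = 119.913.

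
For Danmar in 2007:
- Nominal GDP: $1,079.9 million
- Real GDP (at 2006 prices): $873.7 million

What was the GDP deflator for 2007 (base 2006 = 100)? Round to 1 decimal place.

GDP deflator = (Nominal / Real) × 100 = 1079.9 / 873.7 × 100 = 123.60.

123.6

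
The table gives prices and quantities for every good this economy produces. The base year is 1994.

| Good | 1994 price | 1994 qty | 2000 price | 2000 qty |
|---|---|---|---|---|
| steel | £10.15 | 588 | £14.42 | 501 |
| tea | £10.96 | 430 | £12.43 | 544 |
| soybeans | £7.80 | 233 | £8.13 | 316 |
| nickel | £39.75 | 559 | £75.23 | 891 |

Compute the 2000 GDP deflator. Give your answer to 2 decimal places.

170.83

Nominal GDP 2000 = 14.42·501 + 12.43·544 + 8.13·316 + 75.23·891 = 83585.35.
Real GDP 2000 (at 1994 prices) = 10.15·501 + 10.96·544 + 7.80·316 + 39.75·891 = 48929.44.
Deflator = Nominal/Real × 100 = 83585.35/48929.44 × 100 = 170.828.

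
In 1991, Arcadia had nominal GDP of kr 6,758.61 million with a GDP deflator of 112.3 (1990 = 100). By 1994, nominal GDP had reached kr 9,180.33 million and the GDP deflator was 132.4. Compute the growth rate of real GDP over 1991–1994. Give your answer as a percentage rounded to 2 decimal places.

Deflate each year: 1991 → 6758.61/1.123 = 6018.35; 1994 → 9180.33/1.324 = 6933.78.
So real GDP changed by 6933.78/6018.35 − 1 = 0.1521, i.e. 15.21%.

15.21%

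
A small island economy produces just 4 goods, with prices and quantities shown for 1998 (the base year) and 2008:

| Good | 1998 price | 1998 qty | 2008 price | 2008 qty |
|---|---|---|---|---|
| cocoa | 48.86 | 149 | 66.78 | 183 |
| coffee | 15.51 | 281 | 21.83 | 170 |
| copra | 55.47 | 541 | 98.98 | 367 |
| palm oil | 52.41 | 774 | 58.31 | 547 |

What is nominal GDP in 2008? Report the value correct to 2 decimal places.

Nominal GDP 2008 = Σ (p_2008 × q_2008) = 66.78·183 + 21.83·170 + 98.98·367 + 58.31·547 = 84153.07.

84153.07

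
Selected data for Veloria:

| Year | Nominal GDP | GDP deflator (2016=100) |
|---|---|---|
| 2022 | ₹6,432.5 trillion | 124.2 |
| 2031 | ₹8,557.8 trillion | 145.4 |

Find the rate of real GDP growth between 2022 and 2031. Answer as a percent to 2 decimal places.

13.64%

Deflate each year: 2022 → 6432.5/1.242 = 5179.15; 2031 → 8557.8/1.454 = 5885.69.
So real GDP changed by 5885.69/5179.15 − 1 = 0.1364, i.e. 13.64%.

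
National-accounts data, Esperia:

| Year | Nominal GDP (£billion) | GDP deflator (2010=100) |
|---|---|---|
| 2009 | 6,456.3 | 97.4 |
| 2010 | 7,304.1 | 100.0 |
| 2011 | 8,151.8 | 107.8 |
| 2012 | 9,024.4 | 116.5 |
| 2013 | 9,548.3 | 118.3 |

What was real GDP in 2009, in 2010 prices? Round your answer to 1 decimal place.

Real GDP 2009 = 6456.3 / 0.974 = 6628.64.

£6,628.6 billion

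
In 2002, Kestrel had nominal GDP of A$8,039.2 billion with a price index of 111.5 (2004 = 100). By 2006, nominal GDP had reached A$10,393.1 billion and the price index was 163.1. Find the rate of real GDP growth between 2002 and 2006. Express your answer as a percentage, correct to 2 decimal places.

-11.62%

Deflate each year: 2002 → 8039.2/1.115 = 7210.04; 2006 → 10393.1/1.631 = 6372.23.
So real GDP changed by 6372.23/7210.04 − 1 = -0.1162, i.e. -11.62%.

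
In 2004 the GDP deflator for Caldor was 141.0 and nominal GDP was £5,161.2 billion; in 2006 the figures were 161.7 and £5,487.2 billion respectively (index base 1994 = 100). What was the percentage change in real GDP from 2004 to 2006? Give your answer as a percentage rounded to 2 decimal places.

-7.29%

Deflate each year: 2004 → 5161.2/1.410 = 3660.43; 2006 → 5487.2/1.617 = 3393.44.
So real GDP changed by 3393.44/3660.43 − 1 = -0.0729, i.e. -7.29%.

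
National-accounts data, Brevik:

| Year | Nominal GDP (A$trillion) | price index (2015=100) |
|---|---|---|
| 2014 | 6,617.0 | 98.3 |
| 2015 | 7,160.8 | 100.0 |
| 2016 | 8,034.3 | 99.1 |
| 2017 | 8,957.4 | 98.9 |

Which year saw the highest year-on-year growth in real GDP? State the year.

2016

2015: real = 7160.8/1.000 = 7160.80; growth vs 2014 (6731.43) = 6.38%.
2016: real = 8034.3/0.991 = 8107.27; growth vs 2015 (7160.80) = 13.22%.
2017: real = 8957.4/0.989 = 9057.03; growth vs 2016 (8107.27) = 11.71%.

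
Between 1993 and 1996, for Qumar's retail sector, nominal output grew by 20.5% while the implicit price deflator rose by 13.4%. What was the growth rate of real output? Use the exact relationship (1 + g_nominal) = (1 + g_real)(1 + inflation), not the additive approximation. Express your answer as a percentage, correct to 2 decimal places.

(1 + g_nom) = (1 + g_real)(1 + π), so g_real = 1.2050 / 1.1340 − 1 = 0.06261.

6.26%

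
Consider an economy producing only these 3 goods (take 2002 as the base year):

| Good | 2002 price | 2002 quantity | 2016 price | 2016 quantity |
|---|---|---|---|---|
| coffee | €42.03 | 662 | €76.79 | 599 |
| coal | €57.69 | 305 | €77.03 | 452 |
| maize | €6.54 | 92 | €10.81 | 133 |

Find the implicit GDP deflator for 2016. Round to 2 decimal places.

Nominal GDP 2016 = 76.79·599 + 77.03·452 + 10.81·133 = 82252.50.
Real GDP 2016 (at 2002 prices) = 42.03·599 + 57.69·452 + 6.54·133 = 52121.67.
Deflator = Nominal/Real × 100 = 82252.50/52121.67 × 100 = 157.809.

157.81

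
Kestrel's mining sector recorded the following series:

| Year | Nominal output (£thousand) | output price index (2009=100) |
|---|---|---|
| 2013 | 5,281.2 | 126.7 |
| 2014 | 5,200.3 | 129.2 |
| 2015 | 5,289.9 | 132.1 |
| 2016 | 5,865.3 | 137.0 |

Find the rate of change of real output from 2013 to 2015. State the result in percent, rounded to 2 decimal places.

Real output 2013 = 5281.2/1.267 = 4168.27.
Real output 2015 = 5289.9/1.321 = 4004.47.
Change = 4004.47/4168.27 − 1 = -0.0393.

-3.93%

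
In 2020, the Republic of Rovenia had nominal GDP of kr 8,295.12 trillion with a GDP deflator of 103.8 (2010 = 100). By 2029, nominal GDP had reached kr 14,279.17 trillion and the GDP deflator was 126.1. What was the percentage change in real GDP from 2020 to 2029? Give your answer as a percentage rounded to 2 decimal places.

41.70%

Real GDP 2020 = 8295.12 / 1.038 = 7991.45.
Real GDP 2029 = 14279.17 / 1.261 = 11323.69.
Real growth = 11323.69 / 7991.45 − 1 = 0.4170.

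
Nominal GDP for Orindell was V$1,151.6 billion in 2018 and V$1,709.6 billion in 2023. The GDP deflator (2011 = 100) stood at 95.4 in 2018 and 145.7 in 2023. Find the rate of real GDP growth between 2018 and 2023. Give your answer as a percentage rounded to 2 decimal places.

-2.80%

Real GDP 2018 = 1151.6 / 0.954 = 1207.13.
Real GDP 2023 = 1709.6 / 1.457 = 1173.37.
Real growth = 1173.37 / 1207.13 − 1 = -0.0280.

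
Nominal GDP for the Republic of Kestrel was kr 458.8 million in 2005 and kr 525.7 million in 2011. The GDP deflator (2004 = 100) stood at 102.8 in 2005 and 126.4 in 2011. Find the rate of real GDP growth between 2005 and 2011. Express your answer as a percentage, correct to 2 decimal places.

Real GDP 2005 = 458.8 / 1.028 = 446.30.
Real GDP 2011 = 525.7 / 1.264 = 415.90.
Real growth = 415.90 / 446.30 − 1 = -0.0681.

-6.81%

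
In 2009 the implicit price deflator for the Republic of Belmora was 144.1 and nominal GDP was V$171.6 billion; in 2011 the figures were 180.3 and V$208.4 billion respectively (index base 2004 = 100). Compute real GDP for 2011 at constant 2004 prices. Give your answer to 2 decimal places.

Real GDP = Nominal / (implicit price deflator/100) = 208.4 / 1.803 = 115.59.

V$115.59 billion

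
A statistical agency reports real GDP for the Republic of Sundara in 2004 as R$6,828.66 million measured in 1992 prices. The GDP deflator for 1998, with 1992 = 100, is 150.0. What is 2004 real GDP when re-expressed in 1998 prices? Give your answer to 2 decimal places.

Real GDP in 1998 prices = Real GDP in 1992 prices × (P_1998/P_1992) = 6828.66 × 1.500 = 10242.99.

R$10,242.99 million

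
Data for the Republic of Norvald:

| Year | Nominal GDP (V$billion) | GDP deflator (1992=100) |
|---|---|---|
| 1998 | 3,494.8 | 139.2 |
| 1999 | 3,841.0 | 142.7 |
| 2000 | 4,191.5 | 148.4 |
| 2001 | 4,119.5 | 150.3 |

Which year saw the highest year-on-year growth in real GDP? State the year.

1999: real = 3841.0/1.427 = 2691.66; growth vs 1998 (2510.63) = 7.21%.
2000: real = 4191.5/1.484 = 2824.46; growth vs 1999 (2691.66) = 4.93%.
2001: real = 4119.5/1.503 = 2740.85; growth vs 2000 (2824.46) = -2.96%.

1999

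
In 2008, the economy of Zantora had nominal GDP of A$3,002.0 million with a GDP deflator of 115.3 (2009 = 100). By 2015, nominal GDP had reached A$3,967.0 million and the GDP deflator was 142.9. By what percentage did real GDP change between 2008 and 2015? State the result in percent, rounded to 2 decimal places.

6.62%

Real GDP 2008 = 3002.0 / 1.153 = 2603.64.
Real GDP 2015 = 3967.0 / 1.429 = 2776.07.
Real growth = 2776.07 / 2603.64 − 1 = 0.0662.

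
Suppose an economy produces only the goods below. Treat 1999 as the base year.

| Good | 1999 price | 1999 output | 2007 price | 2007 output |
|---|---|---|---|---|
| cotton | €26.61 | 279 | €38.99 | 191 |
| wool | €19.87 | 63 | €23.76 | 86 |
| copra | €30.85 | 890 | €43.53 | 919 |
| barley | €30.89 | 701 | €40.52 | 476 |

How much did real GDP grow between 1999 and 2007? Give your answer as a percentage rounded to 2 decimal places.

Real GDP 1999 = Nominal GDP 1999 = 26.61·279 + 19.87·63 + 30.85·890 + 30.89·701 = 57786.39.
Real GDP 2007 (at 1999 prices) = 26.61·191 + 19.87·86 + 30.85·919 + 30.89·476 = 49846.12.
Real growth = 49846.12/57786.39 − 1 = -0.1374.

-13.74%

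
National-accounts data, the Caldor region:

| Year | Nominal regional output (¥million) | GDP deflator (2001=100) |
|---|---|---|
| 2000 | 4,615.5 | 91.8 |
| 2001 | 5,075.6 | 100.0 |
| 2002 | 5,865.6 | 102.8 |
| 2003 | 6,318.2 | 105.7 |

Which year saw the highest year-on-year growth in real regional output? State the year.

2001: real = 5075.6/1.000 = 5075.60; growth vs 2000 (5027.78) = 0.95%.
2002: real = 5865.6/1.028 = 5705.84; growth vs 2001 (5075.60) = 12.42%.
2003: real = 6318.2/1.057 = 5977.48; growth vs 2002 (5705.84) = 4.76%.

2002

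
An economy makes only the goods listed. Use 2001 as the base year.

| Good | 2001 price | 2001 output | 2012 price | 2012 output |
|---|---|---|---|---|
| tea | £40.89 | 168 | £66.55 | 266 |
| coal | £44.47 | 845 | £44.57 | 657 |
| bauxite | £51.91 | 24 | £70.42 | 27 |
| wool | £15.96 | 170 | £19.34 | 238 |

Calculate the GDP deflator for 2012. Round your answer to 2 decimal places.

Nominal GDP 2012 = 66.55·266 + 44.57·657 + 70.42·27 + 19.34·238 = 53489.05.
Real GDP 2012 (at 2001 prices) = 40.89·266 + 44.47·657 + 51.91·27 + 15.96·238 = 45293.58.
Deflator = Nominal/Real × 100 = 53489.05/45293.58 × 100 = 118.094.

118.09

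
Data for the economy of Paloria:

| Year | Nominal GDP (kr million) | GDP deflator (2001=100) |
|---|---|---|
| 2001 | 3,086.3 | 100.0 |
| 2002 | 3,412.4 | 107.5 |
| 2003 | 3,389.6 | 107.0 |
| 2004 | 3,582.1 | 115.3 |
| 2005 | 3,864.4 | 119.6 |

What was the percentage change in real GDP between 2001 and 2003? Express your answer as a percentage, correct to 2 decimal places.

Real GDP 2001 = 3086.3/1.000 = 3086.30.
Real GDP 2003 = 3389.6/1.070 = 3167.85.
Change = 3167.85/3086.30 − 1 = 0.0264.

2.64%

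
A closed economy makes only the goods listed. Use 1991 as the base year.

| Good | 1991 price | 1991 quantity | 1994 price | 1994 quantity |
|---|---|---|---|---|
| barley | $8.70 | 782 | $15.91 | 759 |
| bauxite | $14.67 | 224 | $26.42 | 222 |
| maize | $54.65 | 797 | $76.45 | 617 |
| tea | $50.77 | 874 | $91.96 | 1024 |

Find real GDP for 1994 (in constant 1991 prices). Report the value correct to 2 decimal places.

Real GDP 1994 = Σ (p_1991 × q_1994) = 8.70·759 + 14.67·222 + 54.65·617 + 50.77·1024 = 95567.57.

$95567.57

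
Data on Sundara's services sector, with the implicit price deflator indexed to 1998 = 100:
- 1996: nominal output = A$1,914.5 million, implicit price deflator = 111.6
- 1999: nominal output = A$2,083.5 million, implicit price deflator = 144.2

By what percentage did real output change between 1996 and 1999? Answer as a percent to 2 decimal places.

Real output 1996 = 1914.5 / 1.116 = 1715.50.
Real output 1999 = 2083.5 / 1.442 = 1444.87.
Real growth = 1444.87 / 1715.50 − 1 = -0.1578.

-15.78%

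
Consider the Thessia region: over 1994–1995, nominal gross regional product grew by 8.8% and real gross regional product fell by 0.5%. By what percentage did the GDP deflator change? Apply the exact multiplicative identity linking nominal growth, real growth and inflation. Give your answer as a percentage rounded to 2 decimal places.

(1 + g_nom) = (1 + g_real)(1 + π), so π = 1.0880 / 0.9950 − 1 = 0.09347.

9.35%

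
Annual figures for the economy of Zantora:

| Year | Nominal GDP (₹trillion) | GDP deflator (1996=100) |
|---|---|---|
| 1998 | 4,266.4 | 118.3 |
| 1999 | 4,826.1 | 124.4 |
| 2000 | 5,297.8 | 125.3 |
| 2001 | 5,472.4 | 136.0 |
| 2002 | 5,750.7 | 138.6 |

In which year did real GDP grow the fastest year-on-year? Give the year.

2000

1999: real = 4826.1/1.244 = 3879.50; growth vs 1998 (3606.42) = 7.57%.
2000: real = 5297.8/1.253 = 4228.09; growth vs 1999 (3879.50) = 8.99%.
2001: real = 5472.4/1.360 = 4023.82; growth vs 2000 (4228.09) = -4.83%.
2002: real = 5750.7/1.386 = 4149.13; growth vs 2001 (4023.82) = 3.11%.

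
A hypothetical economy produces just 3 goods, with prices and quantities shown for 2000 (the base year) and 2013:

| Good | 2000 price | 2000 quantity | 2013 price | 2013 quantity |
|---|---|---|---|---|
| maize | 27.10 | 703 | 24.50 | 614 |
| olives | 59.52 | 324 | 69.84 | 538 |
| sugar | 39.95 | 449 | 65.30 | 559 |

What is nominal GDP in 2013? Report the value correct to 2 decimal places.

89119.62

Nominal GDP 2013 = Σ (p_2013 × q_2013) = 24.50·614 + 69.84·538 + 65.30·559 = 89119.62.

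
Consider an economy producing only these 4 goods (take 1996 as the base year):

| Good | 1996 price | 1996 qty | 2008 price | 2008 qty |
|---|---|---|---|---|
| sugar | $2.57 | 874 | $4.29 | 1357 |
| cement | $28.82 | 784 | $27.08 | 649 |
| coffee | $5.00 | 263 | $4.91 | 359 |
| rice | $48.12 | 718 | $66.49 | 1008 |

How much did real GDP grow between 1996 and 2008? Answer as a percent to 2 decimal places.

Real GDP 1996 = Nominal GDP 1996 = 2.57·874 + 28.82·784 + 5.00·263 + 48.12·718 = 60706.22.
Real GDP 2008 (at 1996 prices) = 2.57·1357 + 28.82·649 + 5.00·359 + 48.12·1008 = 72491.63.
Real growth = 72491.63/60706.22 − 1 = 0.1941.

19.41%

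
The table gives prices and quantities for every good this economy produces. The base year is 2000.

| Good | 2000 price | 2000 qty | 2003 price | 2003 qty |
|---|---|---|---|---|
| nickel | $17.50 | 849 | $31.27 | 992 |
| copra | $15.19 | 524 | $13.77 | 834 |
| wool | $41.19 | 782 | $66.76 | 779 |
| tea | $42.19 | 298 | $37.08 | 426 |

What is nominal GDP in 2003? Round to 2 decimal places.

Nominal GDP 2003 = Σ (p_2003 × q_2003) = 31.27·992 + 13.77·834 + 66.76·779 + 37.08·426 = 110306.14.

$110306.14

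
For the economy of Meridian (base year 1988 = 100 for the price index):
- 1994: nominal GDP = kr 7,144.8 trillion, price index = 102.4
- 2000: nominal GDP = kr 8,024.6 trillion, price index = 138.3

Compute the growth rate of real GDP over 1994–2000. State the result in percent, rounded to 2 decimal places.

-16.84%

Real GDP 1994 = 7144.8 / 1.024 = 6977.34.
Real GDP 2000 = 8024.6 / 1.383 = 5802.31.
Real growth = 5802.31 / 6977.34 − 1 = -0.1684.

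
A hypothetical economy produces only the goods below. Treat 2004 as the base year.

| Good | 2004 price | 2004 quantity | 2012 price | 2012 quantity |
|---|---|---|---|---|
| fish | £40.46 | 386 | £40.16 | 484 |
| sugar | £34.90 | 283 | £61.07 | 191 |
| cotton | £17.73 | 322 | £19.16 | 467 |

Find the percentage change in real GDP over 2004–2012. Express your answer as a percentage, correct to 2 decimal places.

Real GDP 2004 = Nominal GDP 2004 = 40.46·386 + 34.90·283 + 17.73·322 = 31203.32.
Real GDP 2012 (at 2004 prices) = 40.46·484 + 34.90·191 + 17.73·467 = 34528.45.
Real growth = 34528.45/31203.32 − 1 = 0.1066.

10.66%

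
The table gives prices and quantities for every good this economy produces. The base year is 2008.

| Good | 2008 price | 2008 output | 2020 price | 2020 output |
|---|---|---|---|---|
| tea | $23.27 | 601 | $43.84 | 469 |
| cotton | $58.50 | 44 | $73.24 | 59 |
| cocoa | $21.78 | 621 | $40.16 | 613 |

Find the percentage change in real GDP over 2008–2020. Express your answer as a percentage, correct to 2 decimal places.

-7.87%

Real GDP 2008 = Nominal GDP 2008 = 23.27·601 + 58.50·44 + 21.78·621 = 30084.65.
Real GDP 2020 (at 2008 prices) = 23.27·469 + 58.50·59 + 21.78·613 = 27716.27.
Real growth = 27716.27/30084.65 − 1 = -0.0787.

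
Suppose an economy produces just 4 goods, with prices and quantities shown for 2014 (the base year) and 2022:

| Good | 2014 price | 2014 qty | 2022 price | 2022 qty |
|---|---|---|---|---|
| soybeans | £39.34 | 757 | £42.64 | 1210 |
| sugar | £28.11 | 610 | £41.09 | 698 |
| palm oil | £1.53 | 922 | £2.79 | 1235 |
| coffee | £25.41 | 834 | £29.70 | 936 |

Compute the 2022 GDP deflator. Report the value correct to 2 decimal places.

Nominal GDP 2022 = 42.64·1210 + 41.09·698 + 2.79·1235 + 29.70·936 = 111520.07.
Real GDP 2022 (at 2014 prices) = 39.34·1210 + 28.11·698 + 1.53·1235 + 25.41·936 = 92895.49.
Deflator = Nominal/Real × 100 = 111520.07/92895.49 × 100 = 120.049.

120.05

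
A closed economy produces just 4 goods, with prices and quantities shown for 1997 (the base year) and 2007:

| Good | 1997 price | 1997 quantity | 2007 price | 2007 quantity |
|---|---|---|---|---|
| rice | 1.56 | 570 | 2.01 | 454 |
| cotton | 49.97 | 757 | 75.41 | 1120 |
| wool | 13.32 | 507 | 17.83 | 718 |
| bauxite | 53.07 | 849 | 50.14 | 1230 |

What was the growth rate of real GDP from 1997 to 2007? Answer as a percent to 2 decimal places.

Real GDP 1997 = Nominal GDP 1997 = 1.56·570 + 49.97·757 + 13.32·507 + 53.07·849 = 90526.16.
Real GDP 2007 (at 1997 prices) = 1.56·454 + 49.97·1120 + 13.32·718 + 53.07·1230 = 131514.50.
Real growth = 131514.50/90526.16 − 1 = 0.4528.

45.28%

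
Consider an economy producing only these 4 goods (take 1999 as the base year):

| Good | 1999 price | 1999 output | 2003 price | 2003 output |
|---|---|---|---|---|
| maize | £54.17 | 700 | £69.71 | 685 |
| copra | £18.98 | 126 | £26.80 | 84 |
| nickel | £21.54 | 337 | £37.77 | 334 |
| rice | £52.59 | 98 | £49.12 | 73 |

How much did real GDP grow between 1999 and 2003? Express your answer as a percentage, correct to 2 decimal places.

-5.67%

Real GDP 1999 = Nominal GDP 1999 = 54.17·700 + 18.98·126 + 21.54·337 + 52.59·98 = 52723.28.
Real GDP 2003 (at 1999 prices) = 54.17·685 + 18.98·84 + 21.54·334 + 52.59·73 = 49734.20.
Real growth = 49734.20/52723.28 − 1 = -0.0567.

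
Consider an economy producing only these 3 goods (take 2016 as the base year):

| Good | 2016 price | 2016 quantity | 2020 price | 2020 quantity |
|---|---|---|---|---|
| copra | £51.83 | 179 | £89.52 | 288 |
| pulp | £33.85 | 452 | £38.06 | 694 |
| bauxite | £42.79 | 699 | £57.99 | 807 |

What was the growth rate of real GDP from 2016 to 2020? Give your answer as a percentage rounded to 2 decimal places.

Real GDP 2016 = Nominal GDP 2016 = 51.83·179 + 33.85·452 + 42.79·699 = 54487.98.
Real GDP 2020 (at 2016 prices) = 51.83·288 + 33.85·694 + 42.79·807 = 72950.47.
Real growth = 72950.47/54487.98 − 1 = 0.3388.

33.88%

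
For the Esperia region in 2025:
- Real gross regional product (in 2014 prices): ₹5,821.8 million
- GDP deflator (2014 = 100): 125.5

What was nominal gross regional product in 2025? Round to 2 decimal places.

Nominal gross regional product = Real × (GDP deflator/100) = 5821.8 × 1.255 = 7306.36.

₹7,306.36 million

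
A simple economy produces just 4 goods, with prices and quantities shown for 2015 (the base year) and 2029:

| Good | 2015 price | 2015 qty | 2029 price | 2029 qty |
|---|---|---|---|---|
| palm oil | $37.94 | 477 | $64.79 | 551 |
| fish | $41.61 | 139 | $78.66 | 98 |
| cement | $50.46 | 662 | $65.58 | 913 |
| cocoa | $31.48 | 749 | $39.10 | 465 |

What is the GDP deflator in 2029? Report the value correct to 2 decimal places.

141.75

Nominal GDP 2029 = 64.79·551 + 78.66·98 + 65.58·913 + 39.10·465 = 121464.01.
Real GDP 2029 (at 2015 prices) = 37.94·551 + 41.61·98 + 50.46·913 + 31.48·465 = 85690.90.
Deflator = Nominal/Real × 100 = 121464.01/85690.90 × 100 = 141.747.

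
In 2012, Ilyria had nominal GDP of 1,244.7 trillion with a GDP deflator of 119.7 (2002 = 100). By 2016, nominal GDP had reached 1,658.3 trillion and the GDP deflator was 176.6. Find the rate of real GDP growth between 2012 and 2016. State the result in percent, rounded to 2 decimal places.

-9.70%

Real GDP 2012 = 1244.7 / 1.197 = 1039.85.
Real GDP 2016 = 1658.3 / 1.766 = 939.01.
Real growth = 939.01 / 1039.85 − 1 = -0.0970.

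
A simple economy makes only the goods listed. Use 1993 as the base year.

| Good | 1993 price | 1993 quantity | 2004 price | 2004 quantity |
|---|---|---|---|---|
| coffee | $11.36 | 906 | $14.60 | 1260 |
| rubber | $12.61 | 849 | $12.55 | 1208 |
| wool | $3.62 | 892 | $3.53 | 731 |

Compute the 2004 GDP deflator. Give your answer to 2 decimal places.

112.25

Nominal GDP 2004 = 14.60·1260 + 12.55·1208 + 3.53·731 = 36136.83.
Real GDP 2004 (at 1993 prices) = 11.36·1260 + 12.61·1208 + 3.62·731 = 32192.70.
Deflator = Nominal/Real × 100 = 36136.83/32192.70 × 100 = 112.252.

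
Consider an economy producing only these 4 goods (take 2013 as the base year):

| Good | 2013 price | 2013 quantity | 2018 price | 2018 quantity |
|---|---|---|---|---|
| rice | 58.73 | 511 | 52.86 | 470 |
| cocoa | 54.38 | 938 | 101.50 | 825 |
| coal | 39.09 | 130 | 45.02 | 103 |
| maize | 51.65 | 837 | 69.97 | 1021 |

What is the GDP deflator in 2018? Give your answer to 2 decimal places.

142.89

Nominal GDP 2018 = 52.86·470 + 101.50·825 + 45.02·103 + 69.97·1021 = 184658.13.
Real GDP 2018 (at 2013 prices) = 58.73·470 + 54.38·825 + 39.09·103 + 51.65·1021 = 129227.52.
Deflator = Nominal/Real × 100 = 184658.13/129227.52 × 100 = 142.894.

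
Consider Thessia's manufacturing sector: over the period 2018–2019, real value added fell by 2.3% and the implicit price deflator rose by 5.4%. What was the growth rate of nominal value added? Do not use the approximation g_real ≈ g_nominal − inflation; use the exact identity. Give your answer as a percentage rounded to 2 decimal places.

2.98%

(1 + g_nom) = (1 + g_real)(1 + π) = 0.9770 × 1.0540 = 1.02976.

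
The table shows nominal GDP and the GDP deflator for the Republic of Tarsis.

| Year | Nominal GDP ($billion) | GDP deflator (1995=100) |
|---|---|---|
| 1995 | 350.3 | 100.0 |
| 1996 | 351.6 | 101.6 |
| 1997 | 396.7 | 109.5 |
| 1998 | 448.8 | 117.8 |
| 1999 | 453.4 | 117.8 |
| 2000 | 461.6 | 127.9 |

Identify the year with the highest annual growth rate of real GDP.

1996: real = 351.6/1.016 = 346.06; growth vs 1995 (350.30) = -1.21%.
1997: real = 396.7/1.095 = 362.28; growth vs 1996 (346.06) = 4.69%.
1998: real = 448.8/1.178 = 380.98; growth vs 1997 (362.28) = 5.16%.
1999: real = 453.4/1.178 = 384.89; growth vs 1998 (380.98) = 1.03%.
2000: real = 461.6/1.279 = 360.91; growth vs 1999 (384.89) = -6.23%.

1998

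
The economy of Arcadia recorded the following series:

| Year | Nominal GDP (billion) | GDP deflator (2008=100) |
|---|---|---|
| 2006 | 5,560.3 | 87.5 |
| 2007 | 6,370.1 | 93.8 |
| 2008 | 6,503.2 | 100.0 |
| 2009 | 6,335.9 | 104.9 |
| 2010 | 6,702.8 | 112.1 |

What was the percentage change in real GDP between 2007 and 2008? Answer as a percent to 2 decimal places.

-4.24%

Real GDP 2007 = 6370.1/0.938 = 6791.15.
Real GDP 2008 = 6503.2/1.000 = 6503.20.
Change = 6503.20/6791.15 − 1 = -0.0424.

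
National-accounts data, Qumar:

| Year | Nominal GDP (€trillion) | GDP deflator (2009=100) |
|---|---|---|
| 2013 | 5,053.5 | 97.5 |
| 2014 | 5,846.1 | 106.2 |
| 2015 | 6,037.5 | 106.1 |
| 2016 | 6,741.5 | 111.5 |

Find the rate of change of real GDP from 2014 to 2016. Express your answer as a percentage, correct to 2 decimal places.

9.83%

Real GDP 2014 = 5846.1/1.062 = 5504.80.
Real GDP 2016 = 6741.5/1.115 = 6046.19.
Change = 6046.19/5504.80 − 1 = 0.0983.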